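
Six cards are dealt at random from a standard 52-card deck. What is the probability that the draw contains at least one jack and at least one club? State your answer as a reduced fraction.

There are C(52,6) = 20358520 possible draws.
By inclusion-exclusion on the complements, draws missing all jacks or all clubs: C(48,6) + C(39,6) − C(36,6) = 12271512 + 3262623 − 1947792 = 13586343.
So draws with at least one of each: 20358520 − 13586343 = 6772177, probability 6772177/20358520.

6772177/20358520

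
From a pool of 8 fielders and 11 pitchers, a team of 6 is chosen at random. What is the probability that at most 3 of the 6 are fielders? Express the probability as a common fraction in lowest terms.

There are C(19,6) = 27132 ways to choose the 6.
Count the complement (more than 3 fielders): C(8,4)·C(11,2) + C(8,5)·C(11,1) + C(8,6)·C(11,0) = 3850 + 616 + 28 = 4494.
Probability = 1 − 4494/27132 = 22638/27132 = 539/646.

539/646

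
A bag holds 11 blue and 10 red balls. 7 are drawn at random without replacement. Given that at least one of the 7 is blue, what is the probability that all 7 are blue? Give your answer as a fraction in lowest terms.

1/352

Work in counts. Selections with at least one blue: C(21,7) − C(10,7) = 116280 − 120 = 116160.
Of those, selections where all 7 are blue: C(11,7) = 330.
Conditional probability = 330/116160 = 1/352.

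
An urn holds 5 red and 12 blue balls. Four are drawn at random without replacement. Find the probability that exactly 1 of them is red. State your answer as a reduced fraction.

The sample space is all 4-subsets of the 17: C(17,4) = 2380.
Selections with exactly 1 red: choose 1 of the 5 red and 3 of the 12 blue, C(5,1)·C(12,3) = 5·220 = 1100.
Probability = 1100/2380 = 55/119.

55/119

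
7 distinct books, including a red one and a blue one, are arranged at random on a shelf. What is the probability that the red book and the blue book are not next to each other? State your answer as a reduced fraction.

There are 7! = 5040 arrangements.
Arrangements with the red book and the blue book adjacent: 2·6! = 1440.
So not adjacent: 5040 − 1440 = 3600, probability 3600/5040 = 5/7.

5/7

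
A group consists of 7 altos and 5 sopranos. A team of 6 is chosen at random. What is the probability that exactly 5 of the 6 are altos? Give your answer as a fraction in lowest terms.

5/44

Total number of selections: C(12,6) = 924.
Selections with exactly 5 altos: choose 5 of the 7 altos and 1 of the 5 sopranos, C(7,5)·C(5,1) = 21·5 = 105.
Probability = 105/924 = 5/44.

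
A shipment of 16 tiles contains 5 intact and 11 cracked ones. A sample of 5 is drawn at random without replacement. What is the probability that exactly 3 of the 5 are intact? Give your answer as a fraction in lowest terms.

There are C(16,5) = 4368 ways to choose 5 from 16.
Selections with exactly 3 intact: choose 3 of the 5 intact and 2 of the 11 cracked, C(5,3)·C(11,2) = 10·55 = 550.
Probability = 550/4368 = 275/2184.

275/2184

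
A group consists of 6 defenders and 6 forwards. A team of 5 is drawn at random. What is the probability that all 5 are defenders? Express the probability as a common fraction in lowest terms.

There are C(12,5) = 792 possible selections.
Selections with all defenders: C(6,5) = 6.
Probability = 6/792 = 1/132.

1/132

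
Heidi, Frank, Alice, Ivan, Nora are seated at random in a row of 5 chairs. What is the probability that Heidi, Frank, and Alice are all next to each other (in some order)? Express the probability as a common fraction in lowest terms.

There are 5! = 120 arrangements.
Treat the three as one block: 3! placements × 3! orders within the block = 6·6 = 36.
Probability = 36/120 = 3/10.

3/10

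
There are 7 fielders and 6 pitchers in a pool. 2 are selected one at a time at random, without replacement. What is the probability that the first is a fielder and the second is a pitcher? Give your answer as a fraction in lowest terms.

7/26

Multiply the conditional probabilities at each draw: 7/13 · 6/12 = 42/156 = 7/26.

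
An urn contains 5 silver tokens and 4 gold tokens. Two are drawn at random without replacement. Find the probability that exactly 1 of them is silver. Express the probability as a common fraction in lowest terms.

5/9

Total number of selections: C(9,2) = 36.
Selections with exactly 1 silver: choose 1 of the 5 silver and 1 of the 4 gold, C(5,1)·C(4,1) = 5·4 = 20.
Probability = 20/36 = 5/9.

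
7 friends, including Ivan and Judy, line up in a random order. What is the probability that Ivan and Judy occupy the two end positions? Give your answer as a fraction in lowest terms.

1/21

There are 7! = 5040 arrangements.
Place Ivan and Judy at the ends in 2 ways, arrange the remaining 5 in 5! = 120 ways: 2·120 = 240.
Probability = 240/5040 = 1/21.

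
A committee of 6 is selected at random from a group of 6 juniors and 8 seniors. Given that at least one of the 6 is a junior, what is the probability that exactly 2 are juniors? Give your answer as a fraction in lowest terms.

6/17

Work in counts. Selections with at least one junior: C(14,6) − C(8,6) = 3003 − 28 = 2975.
Of those, selections where exactly 2 are juniors: C(6,2)·C(8,4) = 15·70 = 1050.
Conditional probability = 1050/2975 = 6/17.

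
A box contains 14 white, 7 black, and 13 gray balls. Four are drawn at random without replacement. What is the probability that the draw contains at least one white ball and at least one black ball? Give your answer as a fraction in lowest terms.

3087/5797

There are C(34,4) = 46376 possible draws.
By inclusion-exclusion on the complements, draws missing all white or all black: C(20,4) + C(27,4) − C(13,4) = 4845 + 17550 − 715 = 21680.
So draws with at least one of each: 46376 − 21680 = 24696, probability 24696/46376 = 3087/5797.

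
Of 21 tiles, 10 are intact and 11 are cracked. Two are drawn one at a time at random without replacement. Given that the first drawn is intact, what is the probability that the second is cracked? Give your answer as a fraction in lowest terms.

11/20

After removing one intact, 20 remain: 9 intact and 11 cracked.
So the probability the next is cracked is 11/20.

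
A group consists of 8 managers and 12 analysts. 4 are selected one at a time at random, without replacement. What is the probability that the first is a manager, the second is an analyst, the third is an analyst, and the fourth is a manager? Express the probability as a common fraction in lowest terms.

308/4845

Multiply the conditional probabilities at each draw: 8/20 · 12/19 · 11/18 · 7/17 = 7392/116280 = 308/4845.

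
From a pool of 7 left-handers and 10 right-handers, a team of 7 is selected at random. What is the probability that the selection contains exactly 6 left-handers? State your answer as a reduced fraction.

The sample space is all 7-subsets of the 17: C(17,7) = 19448.
Selections with exactly 6 left-handers: choose 6 of the 7 left-handers and 1 of the 10 right-handers, C(7,6)·C(10,1) = 7·10 = 70.
Probability = 70/19448 = 35/9724.

35/9724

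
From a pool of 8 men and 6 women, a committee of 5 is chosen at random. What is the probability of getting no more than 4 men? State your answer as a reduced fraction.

Total selections: C(14,5) = 2002.
The complement is exactly 5 men: C(8,5)·C(6,0) = 56.
Probability = 1 − 56/2002 = 1946/2002 = 139/143.

139/143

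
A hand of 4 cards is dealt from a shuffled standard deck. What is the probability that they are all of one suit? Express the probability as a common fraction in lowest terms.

44/4165

There are C(52,4) = 270725 possible 4-card hands.
Hands of one suit: 4 suits × C(13,4) = 4·715 = 2860.
Probability = 2860/270725 = 44/4165.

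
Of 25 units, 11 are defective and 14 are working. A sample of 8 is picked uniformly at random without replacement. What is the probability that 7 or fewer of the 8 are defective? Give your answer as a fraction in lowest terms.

Total selections: C(25,8) = 1081575.
The complement is exactly 8 defective: C(11,8)·C(14,0) = 165.
Probability = 1 − 165/1081575 = 1081410/1081575 = 6554/6555.

6554/6555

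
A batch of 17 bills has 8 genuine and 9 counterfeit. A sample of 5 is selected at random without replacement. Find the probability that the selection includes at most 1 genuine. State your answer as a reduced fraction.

81/442

Total selections: C(17,5) = 6188.
Favorable selections (at most 1 genuine): C(8,0)·C(9,5) + C(8,1)·C(9,4) = 126 + 1008 = 1134.
Probability = 1134/6188 = 81/442.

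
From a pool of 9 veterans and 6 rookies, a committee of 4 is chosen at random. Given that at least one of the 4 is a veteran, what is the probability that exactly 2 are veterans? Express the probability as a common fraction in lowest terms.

Work in counts. Selections with at least one veteran: C(15,4) − C(6,4) = 1365 − 15 = 1350.
Of those, selections where exactly 2 are veterans: C(9,2)·C(6,2) = 36·15 = 540.
Conditional probability = 540/1350 = 2/5.

2/5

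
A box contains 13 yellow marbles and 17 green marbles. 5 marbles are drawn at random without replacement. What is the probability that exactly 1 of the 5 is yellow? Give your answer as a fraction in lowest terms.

170/783

Total number of selections: C(30,5) = 142506.
Selections with exactly 1 yellow: choose 1 of the 13 yellow and 4 of the 17 green, C(13,1)·C(17,4) = 13·2380 = 30940.
Probability = 30940/142506 = 170/783.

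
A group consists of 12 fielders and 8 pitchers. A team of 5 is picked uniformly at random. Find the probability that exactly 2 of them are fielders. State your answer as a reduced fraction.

The sample space is all 5-subsets of the 20: C(20,5) = 15504.
Selections with exactly 2 fielders: choose 2 of the 12 fielders and 3 of the 8 pitchers, C(12,2)·C(8,3) = 66·56 = 3696.
Probability = 3696/15504 = 77/323.

77/323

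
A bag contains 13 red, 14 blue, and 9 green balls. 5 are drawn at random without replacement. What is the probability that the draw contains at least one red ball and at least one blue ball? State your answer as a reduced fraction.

There are C(36,5) = 376992 possible draws.
By inclusion-exclusion on the complements, draws missing all red or all blue: C(23,5) + C(22,5) − C(9,5) = 33649 + 26334 − 126 = 59857.
So draws with at least one of each: 376992 − 59857 = 317135, probability 317135/376992 = 2665/3168.

2665/3168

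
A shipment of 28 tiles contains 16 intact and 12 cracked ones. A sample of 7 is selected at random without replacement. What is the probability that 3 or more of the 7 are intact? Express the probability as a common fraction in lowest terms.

There are C(28,7) = 1184040 ways to choose the 7.
Count the complement (fewer than 3 intact): C(16,0)·C(12,7) + C(16,1)·C(12,6) + C(16,2)·C(12,5) = 792 + 14784 + 95040 = 110616.
Probability = 1 − 110616/1184040 = 1073424/1184040 = 4066/4485.

4066/4485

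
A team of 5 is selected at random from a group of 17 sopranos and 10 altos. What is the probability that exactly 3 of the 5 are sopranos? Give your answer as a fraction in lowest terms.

There are C(27,5) = 80730 ways to choose 5 from 27.
Selections with exactly 3 sopranos: choose 3 of the 17 sopranos and 2 of the 10 altos, C(17,3)·C(10,2) = 680·45 = 30600.
Probability = 30600/80730 = 340/897.

340/897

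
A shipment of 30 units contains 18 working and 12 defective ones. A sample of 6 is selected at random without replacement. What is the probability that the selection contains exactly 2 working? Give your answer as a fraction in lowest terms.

There are C(30,6) = 593775 ways to choose 6 from 30.
Selections with exactly 2 working: choose 2 of the 18 working and 4 of the 12 defective, C(18,2)·C(12,4) = 153·495 = 75735.
Probability = 75735/593775 = 1683/13195.

1683/13195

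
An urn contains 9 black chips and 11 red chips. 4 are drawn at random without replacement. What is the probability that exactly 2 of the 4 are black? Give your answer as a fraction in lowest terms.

132/323

The sample space is all 4-subsets of the 20: C(20,4) = 4845.
Selections with exactly 2 black: choose 2 of the 9 black and 2 of the 11 red, C(9,2)·C(11,2) = 36·55 = 1980.
Probability = 1980/4845 = 132/323.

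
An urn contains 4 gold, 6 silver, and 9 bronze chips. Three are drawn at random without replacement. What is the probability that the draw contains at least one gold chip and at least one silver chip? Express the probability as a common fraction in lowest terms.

104/323

There are C(19,3) = 969 possible draws.
By inclusion-exclusion on the complements, draws missing all gold or all silver: C(15,3) + C(13,3) − C(9,3) = 455 + 286 − 84 = 657.
So draws with at least one of each: 969 − 657 = 312, probability 312/969 = 104/323.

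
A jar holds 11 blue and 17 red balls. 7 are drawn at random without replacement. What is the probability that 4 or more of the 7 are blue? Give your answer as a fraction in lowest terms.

There are C(28,7) = 1184040 ways to choose the 7.
Favorable selections (4 or more blue): C(11,4)·C(17,3) + C(11,5)·C(17,2) + C(11,6)·C(17,1) + C(11,7)·C(17,0) = 224400 + 62832 + 7854 + 330 = 295416.
Probability = 295416/1184040 = 373/1495.

373/1495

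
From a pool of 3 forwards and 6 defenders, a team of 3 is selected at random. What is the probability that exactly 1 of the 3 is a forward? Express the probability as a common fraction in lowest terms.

Total number of selections: C(9,3) = 84.
Selections with exactly 1 forward: choose 1 of the 3 forwards and 2 of the 6 defenders, C(3,1)·C(6,2) = 3·15 = 45.
Probability = 45/84 = 15/28.

15/28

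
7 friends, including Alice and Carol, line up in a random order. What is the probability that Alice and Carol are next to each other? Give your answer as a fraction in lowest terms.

There are 7! = 5040 arrangements.
Treat Alice and Carol as a block: 6! arrangements of the blocks × 2 orders within the block = 2·720 = 1440.
Probability = 1440/5040 = 2/7.

2/7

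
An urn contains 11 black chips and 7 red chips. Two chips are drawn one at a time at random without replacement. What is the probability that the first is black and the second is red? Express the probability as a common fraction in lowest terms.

77/306

Multiply the conditional probabilities at each draw: 11/18 · 7/17 = 77/306.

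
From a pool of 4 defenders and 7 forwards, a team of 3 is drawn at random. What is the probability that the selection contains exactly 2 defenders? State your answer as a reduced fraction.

14/55

There are C(11,3) = 165 ways to choose 3 from 11.
Selections with exactly 2 defenders: choose 2 of the 4 defenders and 1 of the 7 forwards, C(4,2)·C(7,1) = 6·7 = 42.
Probability = 42/165 = 14/55.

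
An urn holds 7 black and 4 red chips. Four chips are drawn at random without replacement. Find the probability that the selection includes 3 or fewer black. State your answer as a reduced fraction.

59/66

There are C(11,4) = 330 ways to choose the 4.
The complement is exactly 4 black: C(7,4)·C(4,0) = 35.
Probability = 1 − 35/330 = 295/330 = 59/66.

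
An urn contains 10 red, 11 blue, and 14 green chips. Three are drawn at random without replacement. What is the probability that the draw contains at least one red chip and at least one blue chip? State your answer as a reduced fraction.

There are C(35,3) = 6545 possible draws.
By inclusion-exclusion on the complements, draws missing all red or all blue: C(25,3) + C(24,3) − C(14,3) = 2300 + 2024 − 364 = 3960.
So draws with at least one of each: 6545 − 3960 = 2585, probability 2585/6545 = 47/119.

47/119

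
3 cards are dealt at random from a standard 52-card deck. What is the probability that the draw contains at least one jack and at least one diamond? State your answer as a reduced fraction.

33/260

There are C(52,3) = 22100 possible draws.
By inclusion-exclusion on the complements, draws missing all jacks or all diamonds: C(48,3) + C(39,3) − C(36,3) = 17296 + 9139 − 7140 = 19295.
So draws with at least one of each: 22100 − 19295 = 2805, probability 2805/22100 = 33/260.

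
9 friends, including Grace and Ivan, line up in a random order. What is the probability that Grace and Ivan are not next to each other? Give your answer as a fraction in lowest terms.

There are 9! = 362880 arrangements.
Arrangements with Grace and Ivan adjacent: 2·8! = 80640.
So not adjacent: 362880 − 80640 = 282240, probability 282240/362880 = 7/9.

7/9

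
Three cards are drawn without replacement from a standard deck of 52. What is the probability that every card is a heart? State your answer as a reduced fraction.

11/850

There are C(52,3) = 22100 possible 3-card hands.
Hands that are all hearts: C(13,3) = 286.
Probability = 286/22100 = 11/850.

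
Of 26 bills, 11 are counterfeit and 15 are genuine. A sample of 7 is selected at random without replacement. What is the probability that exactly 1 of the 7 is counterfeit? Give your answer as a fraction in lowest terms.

77/920

Total number of selections: C(26,7) = 657800.
Selections with exactly 1 counterfeit: choose 1 of the 11 counterfeit and 6 of the 15 genuine, C(11,1)·C(15,6) = 11·5005 = 55055.
Probability = 55055/657800 = 77/920.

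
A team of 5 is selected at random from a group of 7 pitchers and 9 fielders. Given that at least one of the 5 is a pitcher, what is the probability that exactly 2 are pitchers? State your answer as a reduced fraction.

Work in counts. Selections with at least one pitcher: C(16,5) − C(9,5) = 4368 − 126 = 4242.
Of those, selections where exactly 2 are pitchers: C(7,2)·C(9,3) = 21·84 = 1764.
Conditional probability = 1764/4242 = 42/101.

42/101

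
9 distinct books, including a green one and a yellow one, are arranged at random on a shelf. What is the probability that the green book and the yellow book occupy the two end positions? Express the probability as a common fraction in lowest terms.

There are 9! = 362880 arrangements.
Place the green book and the yellow book at the ends in 2 ways, arrange the remaining 7 in 7! = 5040 ways: 2·5040 = 10080.
Probability = 10080/362880 = 1/36.

1/36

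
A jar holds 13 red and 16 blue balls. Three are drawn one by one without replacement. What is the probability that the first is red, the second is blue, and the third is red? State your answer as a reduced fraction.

Multiply the conditional probabilities at each draw: 13/29 · 16/28 · 12/27 = 2496/21924 = 208/1827.

208/1827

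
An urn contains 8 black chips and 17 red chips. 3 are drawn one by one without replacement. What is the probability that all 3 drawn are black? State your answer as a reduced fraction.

Multiply the conditional probabilities at each draw: 8/25 · 7/24 · 6/23 = 336/13800 = 14/575.

14/575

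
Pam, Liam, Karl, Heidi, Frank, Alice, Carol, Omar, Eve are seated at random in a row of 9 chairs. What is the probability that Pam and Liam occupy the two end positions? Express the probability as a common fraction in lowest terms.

There are 9! = 362880 arrangements.
Place Pam and Liam at the ends in 2 ways, arrange the remaining 7 in 7! = 5040 ways: 2·5040 = 10080.
Probability = 10080/362880 = 1/36.

1/36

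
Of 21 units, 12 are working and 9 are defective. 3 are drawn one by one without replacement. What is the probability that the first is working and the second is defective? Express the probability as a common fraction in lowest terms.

9/35

Multiply the conditional probabilities at each draw: 12/21 · 9/20 = 108/420 = 9/35.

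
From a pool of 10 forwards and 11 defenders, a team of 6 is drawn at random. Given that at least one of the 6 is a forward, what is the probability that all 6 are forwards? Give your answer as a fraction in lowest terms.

5/1281

Work in counts. Selections with at least one forward: C(21,6) − C(11,6) = 54264 − 462 = 53802.
Of those, selections where all 6 are forwards: C(10,6) = 210.
Conditional probability = 210/53802 = 5/1281.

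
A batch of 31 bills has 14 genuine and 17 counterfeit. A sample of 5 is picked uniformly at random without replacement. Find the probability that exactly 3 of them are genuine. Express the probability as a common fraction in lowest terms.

7072/24273

Total number of selections: C(31,5) = 169911.
Selections with exactly 3 genuine: choose 3 of the 14 genuine and 2 of the 17 counterfeit, C(14,3)·C(17,2) = 364·136 = 49504.
Probability = 49504/169911 = 7072/24273.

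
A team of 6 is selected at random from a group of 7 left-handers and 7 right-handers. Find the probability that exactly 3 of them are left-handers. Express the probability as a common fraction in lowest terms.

175/429

The sample space is all 6-subsets of the 14: C(14,6) = 3003.
Selections with exactly 3 left-handers: choose 3 of the 7 left-handers and 3 of the 7 right-handers, C(7,3)·C(7,3) = 35·35 = 1225.
Probability = 1225/3003 = 175/429.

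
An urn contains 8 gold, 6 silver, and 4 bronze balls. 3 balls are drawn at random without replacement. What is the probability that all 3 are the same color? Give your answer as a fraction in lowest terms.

There are C(18,3) = 816 ways to draw 3 balls.
All same color: C(8,3) + C(6,3) + C(4,3) = 56 + 20 + 4 = 80.
Probability = 80/816 = 5/51.

5/51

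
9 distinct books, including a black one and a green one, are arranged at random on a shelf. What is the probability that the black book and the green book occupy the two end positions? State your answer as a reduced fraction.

There are 9! = 362880 arrangements.
Place the black book and the green book at the ends in 2 ways, arrange the remaining 7 in 7! = 5040 ways: 2·5040 = 10080.
Probability = 10080/362880 = 1/36.

1/36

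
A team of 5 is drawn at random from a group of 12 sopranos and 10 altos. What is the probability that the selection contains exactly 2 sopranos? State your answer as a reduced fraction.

40/133

Total number of selections: C(22,5) = 26334.
Selections with exactly 2 sopranos: choose 2 of the 12 sopranos and 3 of the 10 altos, C(12,2)·C(10,3) = 66·120 = 7920.
Probability = 7920/26334 = 40/133.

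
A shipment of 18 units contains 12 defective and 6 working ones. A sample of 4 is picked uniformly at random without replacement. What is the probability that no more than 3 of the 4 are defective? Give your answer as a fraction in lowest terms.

There are C(18,4) = 3060 ways to choose the 4.
The complement is exactly 4 defective: C(12,4)·C(6,0) = 495.
Probability = 1 − 495/3060 = 2565/3060 = 57/68.

57/68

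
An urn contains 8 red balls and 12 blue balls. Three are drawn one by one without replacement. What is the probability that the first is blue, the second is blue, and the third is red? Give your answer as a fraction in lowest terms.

Multiply the conditional probabilities at each draw: 12/20 · 11/19 · 8/18 = 1056/6840 = 44/285.

44/285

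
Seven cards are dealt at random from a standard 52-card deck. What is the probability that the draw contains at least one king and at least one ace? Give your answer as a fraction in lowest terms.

There are C(52,7) = 133784560 possible draws.
By inclusion-exclusion on the complements, draws missing all kings or all aces: C(48,7) + C(48,7) − C(44,7) = 73629072 + 73629072 − 38320568 = 108937576.
So draws with at least one of each: 133784560 − 108937576 = 24846984, probability 24846984/133784560 = 3105873/16723070.

3105873/16723070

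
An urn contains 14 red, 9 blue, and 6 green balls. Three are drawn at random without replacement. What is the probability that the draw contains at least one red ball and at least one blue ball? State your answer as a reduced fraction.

33/58

There are C(29,3) = 3654 possible draws.
By inclusion-exclusion on the complements, draws missing all red or all blue: C(15,3) + C(20,3) − C(6,3) = 455 + 1140 − 20 = 1575.
So draws with at least one of each: 3654 − 1575 = 2079, probability 2079/3654 = 33/58.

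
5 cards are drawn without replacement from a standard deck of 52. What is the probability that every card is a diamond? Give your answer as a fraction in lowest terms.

There are C(52,5) = 2598960 possible 5-card hands.
Hands that are all diamonds: C(13,5) = 1287.
Probability = 1287/2598960 = 33/66640.

33/66640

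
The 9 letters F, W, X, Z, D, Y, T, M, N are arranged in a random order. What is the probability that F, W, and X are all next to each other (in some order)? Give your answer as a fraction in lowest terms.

There are 9! = 362880 arrangements.
Treat the three as one block: 7! placements × 3! orders within the block = 5040·6 = 30240.
Probability = 30240/362880 = 1/12.

1/12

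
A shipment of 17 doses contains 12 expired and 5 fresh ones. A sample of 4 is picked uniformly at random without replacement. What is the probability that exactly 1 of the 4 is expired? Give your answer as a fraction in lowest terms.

6/119

The sample space is all 4-subsets of the 17: C(17,4) = 2380.
Selections with exactly 1 expired: choose 1 of the 12 expired and 3 of the 5 fresh, C(12,1)·C(5,3) = 12·10 = 120.
Probability = 120/2380 = 6/119.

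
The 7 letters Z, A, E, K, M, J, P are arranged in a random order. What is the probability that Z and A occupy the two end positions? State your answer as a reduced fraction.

1/21

There are 7! = 5040 arrangements.
Place Z and A at the ends in 2 ways, arrange the remaining 5 in 5! = 120 ways: 2·120 = 240.
Probability = 240/5040 = 1/21.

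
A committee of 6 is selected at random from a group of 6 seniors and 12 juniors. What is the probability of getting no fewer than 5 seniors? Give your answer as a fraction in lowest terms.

73/18564

Total selections: C(18,6) = 18564.
Favorable selections (no fewer than 5 seniors): C(6,5)·C(12,1) + C(6,6)·C(12,0) = 72 + 1 = 73.
Probability = 73/18564.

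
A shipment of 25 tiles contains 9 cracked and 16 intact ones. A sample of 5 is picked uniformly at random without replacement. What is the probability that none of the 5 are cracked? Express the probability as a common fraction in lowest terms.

There are C(25,5) = 53130 possible selections.
Selections with no cracked (all intact): C(16,5) = 4368.
Probability = 4368/53130 = 104/1265.

104/1265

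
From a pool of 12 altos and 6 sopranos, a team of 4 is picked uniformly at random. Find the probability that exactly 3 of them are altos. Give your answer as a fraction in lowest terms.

There are C(18,4) = 3060 ways to choose 4 from 18.
Selections with exactly 3 altos: choose 3 of the 12 altos and 1 of the 6 sopranos, C(12,3)·C(6,1) = 220·6 = 1320.
Probability = 1320/3060 = 22/51.

22/51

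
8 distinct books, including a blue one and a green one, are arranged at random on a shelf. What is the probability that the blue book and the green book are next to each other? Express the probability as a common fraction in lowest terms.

1/4

There are 8! = 40320 arrangements.
Treat the blue book and the green book as a block: 7! arrangements of the blocks × 2 orders within the block = 2·5040 = 10080.
Probability = 10080/40320 = 1/4.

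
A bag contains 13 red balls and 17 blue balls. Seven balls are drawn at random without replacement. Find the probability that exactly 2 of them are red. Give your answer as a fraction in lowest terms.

1547/6525

The sample space is all 7-subsets of the 30: C(30,7) = 2035800.
Selections with exactly 2 red: choose 2 of the 13 red and 5 of the 17 blue, C(13,2)·C(17,5) = 78·6188 = 482664.
Probability = 482664/2035800 = 1547/6525.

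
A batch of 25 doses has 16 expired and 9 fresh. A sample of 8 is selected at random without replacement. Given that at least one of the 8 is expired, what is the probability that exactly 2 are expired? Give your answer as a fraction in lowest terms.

Work in counts. Selections with at least one expired: C(25,8) − C(9,8) = 1081575 − 9 = 1081566.
Of those, selections where exactly 2 are expired: C(16,2)·C(9,6) = 120·84 = 10080.
Conditional probability = 10080/1081566 = 560/60087.

560/60087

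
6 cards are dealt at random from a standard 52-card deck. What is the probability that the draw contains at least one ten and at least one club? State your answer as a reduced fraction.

6772177/20358520

There are C(52,6) = 20358520 possible draws.
By inclusion-exclusion on the complements, draws missing all tens or all clubs: C(48,6) + C(39,6) − C(36,6) = 12271512 + 3262623 − 1947792 = 13586343.
So draws with at least one of each: 20358520 − 13586343 = 6772177, probability 6772177/20358520.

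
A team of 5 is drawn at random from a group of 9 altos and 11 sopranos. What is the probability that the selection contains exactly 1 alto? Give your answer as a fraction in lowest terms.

Total number of selections: C(20,5) = 15504.
Selections with exactly 1 alto: choose 1 of the 9 altos and 4 of the 11 sopranos, C(9,1)·C(11,4) = 9·330 = 2970.
Probability = 2970/15504 = 495/2584.

495/2584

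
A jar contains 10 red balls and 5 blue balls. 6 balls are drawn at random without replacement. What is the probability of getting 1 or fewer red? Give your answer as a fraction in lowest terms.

There are C(15,6) = 5005 ways to choose the 6.
Favorable selections (1 or fewer red): C(10,1)·C(5,5) = 10.
Probability = 10/5005 = 2/1001.

2/1001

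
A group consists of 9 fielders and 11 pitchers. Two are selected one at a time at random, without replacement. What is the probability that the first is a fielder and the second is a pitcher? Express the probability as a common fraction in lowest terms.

99/380

Multiply the conditional probabilities at each draw: 9/20 · 11/19 = 99/380.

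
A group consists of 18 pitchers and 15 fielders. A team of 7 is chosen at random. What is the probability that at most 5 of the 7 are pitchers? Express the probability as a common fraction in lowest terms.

36683/39556

There are C(33,7) = 4272048 ways to choose the 7.
Favorable selections (at most 5 pitchers): C(18,0)·C(15,7) + C(18,1)·C(15,6) + C(18,2)·C(15,5) + C(18,3)·C(15,4) + C(18,4)·C(15,3) + C(18,5)·C(15,2) = 6435 + 90090 + 459459 + 1113840 + 1392300 + 899640 = 3961764.
Probability = 3961764/4272048 = 36683/39556.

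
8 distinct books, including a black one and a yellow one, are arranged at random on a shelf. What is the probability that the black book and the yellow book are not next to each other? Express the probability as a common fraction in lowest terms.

3/4

There are 8! = 40320 arrangements.
Arrangements with the black book and the yellow book adjacent: 2·7! = 10080.
So not adjacent: 40320 − 10080 = 30240, probability 30240/40320 = 3/4.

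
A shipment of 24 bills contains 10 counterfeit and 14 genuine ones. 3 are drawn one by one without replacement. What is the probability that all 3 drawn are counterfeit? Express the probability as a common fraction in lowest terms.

15/253

Multiply the conditional probabilities at each draw: 10/24 · 9/23 · 8/22 = 720/12144 = 15/253.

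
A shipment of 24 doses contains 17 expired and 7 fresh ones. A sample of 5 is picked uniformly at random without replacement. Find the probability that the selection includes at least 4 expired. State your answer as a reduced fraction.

136/253

There are C(24,5) = 42504 ways to choose the 5.
Favorable selections (at least 4 expired): C(17,4)·C(7,1) + C(17,5)·C(7,0) = 16660 + 6188 = 22848.
Probability = 22848/42504 = 136/253.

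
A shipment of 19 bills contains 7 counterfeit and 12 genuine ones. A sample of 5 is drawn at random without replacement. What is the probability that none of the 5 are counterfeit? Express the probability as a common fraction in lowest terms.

There are C(19,5) = 11628 possible selections.
Selections with no counterfeit (all genuine): C(12,5) = 792.
Probability = 792/11628 = 22/323.

22/323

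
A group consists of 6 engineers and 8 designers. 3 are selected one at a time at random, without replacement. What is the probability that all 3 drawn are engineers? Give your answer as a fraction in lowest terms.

Multiply the conditional probabilities at each draw: 6/14 · 5/13 · 4/12 = 120/2184 = 5/91.

5/91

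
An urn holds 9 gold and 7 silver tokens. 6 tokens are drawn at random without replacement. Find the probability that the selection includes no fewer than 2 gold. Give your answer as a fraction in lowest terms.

There are C(16,6) = 8008 ways to choose the 6.
Count the complement (fewer than 2 gold): C(9,0)·C(7,6) + C(9,1)·C(7,5) = 7 + 189 = 196.
Probability = 1 − 196/8008 = 7812/8008 = 279/286.

279/286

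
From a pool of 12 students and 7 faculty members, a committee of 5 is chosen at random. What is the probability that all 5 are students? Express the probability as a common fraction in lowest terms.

22/323

There are C(19,5) = 11628 possible selections.
Selections with all students: C(12,5) = 792.
Probability = 792/11628 = 22/323.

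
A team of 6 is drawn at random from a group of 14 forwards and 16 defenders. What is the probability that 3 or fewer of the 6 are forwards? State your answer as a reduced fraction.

964/1305

Total selections: C(30,6) = 593775.
Count the complement (more than 3 forwards): C(14,4)·C(16,2) + C(14,5)·C(16,1) + C(14,6)·C(16,0) = 120120 + 32032 + 3003 = 155155.
Probability = 1 − 155155/593775 = 438620/593775 = 964/1305.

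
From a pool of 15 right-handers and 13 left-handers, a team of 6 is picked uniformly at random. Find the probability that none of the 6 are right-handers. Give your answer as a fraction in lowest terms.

11/2415

There are C(28,6) = 376740 possible selections.
Selections with no right-handers (all left-handers): C(13,6) = 1716.
Probability = 1716/376740 = 11/2415.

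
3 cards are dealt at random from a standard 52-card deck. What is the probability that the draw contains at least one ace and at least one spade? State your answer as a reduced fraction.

33/260

There are C(52,3) = 22100 possible draws.
By inclusion-exclusion on the complements, draws missing all aces or all spades: C(48,3) + C(39,3) − C(36,3) = 17296 + 9139 − 7140 = 19295.
So draws with at least one of each: 22100 − 19295 = 2805, probability 2805/22100 = 33/260.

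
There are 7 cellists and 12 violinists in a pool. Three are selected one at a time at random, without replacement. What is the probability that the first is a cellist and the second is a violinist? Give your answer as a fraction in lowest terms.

14/57

Multiply the conditional probabilities at each draw: 7/19 · 12/18 = 84/342 = 14/57.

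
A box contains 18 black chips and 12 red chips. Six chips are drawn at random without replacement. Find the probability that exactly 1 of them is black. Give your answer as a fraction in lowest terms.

The sample space is all 6-subsets of the 30: C(30,6) = 593775.
Selections with exactly 1 black: choose 1 of the 18 black and 5 of the 12 red, C(18,1)·C(12,5) = 18·792 = 14256.
Probability = 14256/593775 = 1584/65975.

1584/65975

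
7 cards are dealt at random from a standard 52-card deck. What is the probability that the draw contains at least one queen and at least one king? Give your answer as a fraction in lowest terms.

There are C(52,7) = 133784560 possible draws.
By inclusion-exclusion on the complements, draws missing all queens or all kings: C(48,7) + C(48,7) − C(44,7) = 73629072 + 73629072 − 38320568 = 108937576.
So draws with at least one of each: 133784560 − 108937576 = 24846984, probability 24846984/133784560 = 3105873/16723070.

3105873/16723070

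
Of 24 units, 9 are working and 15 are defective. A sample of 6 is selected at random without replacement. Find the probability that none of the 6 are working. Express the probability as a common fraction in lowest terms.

There are C(24,6) = 134596 possible selections.
Selections with no working (all defective): C(15,6) = 5005.
Probability = 5005/134596 = 65/1748.

65/1748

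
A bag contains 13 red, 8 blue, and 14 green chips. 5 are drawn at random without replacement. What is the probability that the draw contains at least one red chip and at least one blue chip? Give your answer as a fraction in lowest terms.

109785/162316

There are C(35,5) = 324632 possible draws.
By inclusion-exclusion on the complements, draws missing all red or all blue: C(22,5) + C(27,5) − C(14,5) = 26334 + 80730 − 2002 = 105062.
So draws with at least one of each: 324632 − 105062 = 219570, probability 219570/324632 = 109785/162316.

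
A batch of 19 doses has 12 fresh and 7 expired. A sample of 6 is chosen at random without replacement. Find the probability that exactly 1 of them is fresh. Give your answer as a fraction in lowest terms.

Total number of selections: C(19,6) = 27132.
Selections with exactly 1 fresh: choose 1 of the 12 fresh and 5 of the 7 expired, C(12,1)·C(7,5) = 12·21 = 252.
Probability = 252/27132 = 3/323.

3/323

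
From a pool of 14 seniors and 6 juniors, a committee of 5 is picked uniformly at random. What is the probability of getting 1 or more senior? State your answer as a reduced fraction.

Total selections: C(20,5) = 15504.
The complement is all 5 are juniors: C(6,5) = 6.
Probability = 1 − 6/15504 = 15498/15504 = 2583/2584.

2583/2584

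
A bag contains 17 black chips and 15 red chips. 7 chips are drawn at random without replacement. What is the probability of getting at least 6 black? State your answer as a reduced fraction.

There are C(32,7) = 3365856 ways to choose the 7.
Favorable selections (at least 6 black): C(17,6)·C(15,1) + C(17,7)·C(15,0) = 185640 + 19448 = 205088.
Probability = 205088/3365856 = 17/279.

17/279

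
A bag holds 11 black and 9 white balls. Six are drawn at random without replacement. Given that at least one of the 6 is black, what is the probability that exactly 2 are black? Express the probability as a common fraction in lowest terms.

Work in counts. Selections with at least one black: C(20,6) − C(9,6) = 38760 − 84 = 38676.
Of those, selections where exactly 2 are black: C(11,2)·C(9,4) = 55·126 = 6930.
Conditional probability = 6930/38676 = 105/586.

105/586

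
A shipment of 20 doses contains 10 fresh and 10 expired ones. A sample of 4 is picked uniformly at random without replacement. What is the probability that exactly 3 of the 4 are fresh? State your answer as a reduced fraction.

Total number of selections: C(20,4) = 4845.
Selections with exactly 3 fresh: choose 3 of the 10 fresh and 1 of the 10 expired, C(10,3)·C(10,1) = 120·10 = 1200.
Probability = 1200/4845 = 80/323.

80/323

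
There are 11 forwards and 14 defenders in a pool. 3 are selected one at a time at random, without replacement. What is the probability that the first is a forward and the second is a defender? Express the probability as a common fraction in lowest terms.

77/300

Multiply the conditional probabilities at each draw: 11/25 · 14/24 = 154/600 = 77/300.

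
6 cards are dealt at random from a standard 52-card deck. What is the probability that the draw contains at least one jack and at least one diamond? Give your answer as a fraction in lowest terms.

6772177/20358520

There are C(52,6) = 20358520 possible draws.
By inclusion-exclusion on the complements, draws missing all jacks or all diamonds: C(48,6) + C(39,6) − C(36,6) = 12271512 + 3262623 − 1947792 = 13586343.
So draws with at least one of each: 20358520 − 13586343 = 6772177, probability 6772177/20358520.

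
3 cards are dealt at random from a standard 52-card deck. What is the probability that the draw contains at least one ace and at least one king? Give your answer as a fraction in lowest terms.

188/5525

There are C(52,3) = 22100 possible draws.
By inclusion-exclusion on the complements, draws missing all aces or all kings: C(48,3) + C(48,3) − C(44,3) = 17296 + 17296 − 13244 = 21348.
So draws with at least one of each: 22100 − 21348 = 752, probability 752/22100 = 188/5525.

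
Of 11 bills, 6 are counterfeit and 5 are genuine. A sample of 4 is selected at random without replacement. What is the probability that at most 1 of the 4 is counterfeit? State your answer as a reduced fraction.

Total selections: C(11,4) = 330.
Favorable selections (at most 1 counterfeit): C(6,0)·C(5,4) + C(6,1)·C(5,3) = 5 + 60 = 65.
Probability = 65/330 = 13/66.

13/66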